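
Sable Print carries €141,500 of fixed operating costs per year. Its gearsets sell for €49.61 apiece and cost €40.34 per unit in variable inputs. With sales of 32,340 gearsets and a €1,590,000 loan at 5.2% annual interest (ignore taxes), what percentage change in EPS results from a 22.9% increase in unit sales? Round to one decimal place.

+90.8%

Contribution at this volume is 32,340 × €9.27 = €299,791.80.
EBIT = €299,791.80 − €141,500 = €158,291.80.
After interest of €82,680.00, pre-tax earnings = €75,611.80.
DCL = total CM / (EBIT − I) = €299,791.80 / €75,611.80 = 3.9649.
%ΔEPS = DCL × %ΔSales = 3.9649 × +22.9% = +90.8%.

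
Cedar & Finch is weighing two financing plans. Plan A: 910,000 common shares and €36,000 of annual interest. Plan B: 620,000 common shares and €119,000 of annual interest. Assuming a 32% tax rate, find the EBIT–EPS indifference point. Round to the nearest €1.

€296,448

Set EPS_A = EPS_B: (EBIT − €36,000)(1 − 0.32) ÷ 910,000 = (EBIT − €119,000)(1 − 0.32) ÷ 620,000.
Cancelling (1 − t) and cross-multiplying: 620,000·(EBIT − 36,000) = 910,000·(EBIT − 119,000).
Solving, EBIT = (119,000·910,000 − 36,000·620,000) / (910,000 − 620,000) = 85,970,000,000 / 290,000 = 296,448.28.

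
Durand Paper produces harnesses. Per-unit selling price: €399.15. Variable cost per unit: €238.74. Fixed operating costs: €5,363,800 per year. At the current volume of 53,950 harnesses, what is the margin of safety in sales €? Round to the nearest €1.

Each unit contributes €399.15 − €238.74 = €160.41. Break-even units = €5,363,800 ÷ €160.41 = 33,438.06; break-even revenue = 33,438.06 × €399.15 = €13,346,803.63.
Actual sales revenue = 53,950 × €399.15 = €21,534,142.50.
Margin of safety = €21,534,142.50 − €13,346,803.63 = €8,187,339.

€8,187,339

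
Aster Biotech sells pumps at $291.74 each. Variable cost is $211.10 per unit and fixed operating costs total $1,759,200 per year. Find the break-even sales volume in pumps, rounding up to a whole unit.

21,816 pumps

Each unit contributes $291.74 − $211.10 = $80.64.
Break-even volume = fixed costs ÷ CM per unit = $1,759,200 ÷ $80.64 = 21,815.48, so 21,816 pumps.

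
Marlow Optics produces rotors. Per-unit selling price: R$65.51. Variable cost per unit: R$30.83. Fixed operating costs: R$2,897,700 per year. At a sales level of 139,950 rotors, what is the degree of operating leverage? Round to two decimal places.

Contribution at this volume is 139,950 × R$34.68 = R$4,853,466.00.
EBIT = R$4,853,466.00 − R$2,897,700 = R$1,955,766.00.
So DOL = total CM / EBIT = R$4,853,466.00 / R$1,955,766.00 = 2.4816.

2.48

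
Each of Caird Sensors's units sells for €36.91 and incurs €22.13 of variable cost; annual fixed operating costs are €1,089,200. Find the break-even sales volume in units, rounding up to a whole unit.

73,695 units

Each unit contributes €36.91 − €22.13 = €14.78.
Break-even volume = fixed costs ÷ CM per unit = €1,089,200 ÷ €14.78 = 73,694.18, so 73,695 units.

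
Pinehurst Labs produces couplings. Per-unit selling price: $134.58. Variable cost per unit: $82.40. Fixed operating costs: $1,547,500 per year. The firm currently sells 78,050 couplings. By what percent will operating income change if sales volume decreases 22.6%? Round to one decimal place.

-36.5%

Total contribution margin = 78,050 × $52.18 = $4,072,649.00.
Operating income = contribution − fixed costs = $4,072,649.00 − $1,547,500 = $2,525,149.00.
Degree of operating leverage = $4,072,649.00 / $2,525,149.00 = 1.6128.
Operating income changes by 1.6128 × -22.6% = -36.5%.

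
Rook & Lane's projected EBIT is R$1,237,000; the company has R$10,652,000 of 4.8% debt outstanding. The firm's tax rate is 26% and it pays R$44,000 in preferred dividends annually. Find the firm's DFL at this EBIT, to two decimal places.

Interest = R$511,296.00.
Pre-tax preferred-dividend burden = R$44,000 ÷ (1 − 0.26) = R$59,459.46.
DFL = EBIT ÷ [EBIT − I − D_p/(1−t)] = R$1,237,000 ÷ [R$1,237,000 − R$511,296.00 − R$59,459.46] = R$1,237,000 ÷ R$666,244.54 = 1.8567.

1.86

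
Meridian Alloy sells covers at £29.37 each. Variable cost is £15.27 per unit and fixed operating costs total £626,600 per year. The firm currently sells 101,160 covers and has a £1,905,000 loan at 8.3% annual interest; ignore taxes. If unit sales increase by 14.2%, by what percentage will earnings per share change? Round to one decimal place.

Contribution at this volume is 101,160 × £14.10 = £1,426,356.00.
Subtracting fixed costs: EBIT = £1,426,356.00 − £626,600 = £799,756.00.
Interest = £158,115.00, so EBIT − I = £641,641.00.
Degree of combined leverage = contribution ÷ (EBIT − I) = £1,426,356.00 ÷ £641,641.00 = 2.2230.
EPS therefore changes by 2.2230 × (+14.2%) = +31.6%.

+31.6%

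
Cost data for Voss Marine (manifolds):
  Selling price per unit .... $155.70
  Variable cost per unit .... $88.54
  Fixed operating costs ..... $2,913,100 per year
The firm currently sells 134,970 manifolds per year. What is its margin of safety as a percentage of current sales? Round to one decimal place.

Unit CM = price − variable cost = $155.70 − $88.54 = $67.16. Break-even units = $2,913,100 ÷ $67.16 = 43,375.52; break-even revenue = 43,375.52 × $155.70 = $6,753,568.64.
Actual sales revenue = 134,970 × $155.70 = $21,014,829.00.
Margin of safety = ($21,014,829.00 − $6,753,568.64) ÷ $21,014,829.00 = 67.9%.

67.9%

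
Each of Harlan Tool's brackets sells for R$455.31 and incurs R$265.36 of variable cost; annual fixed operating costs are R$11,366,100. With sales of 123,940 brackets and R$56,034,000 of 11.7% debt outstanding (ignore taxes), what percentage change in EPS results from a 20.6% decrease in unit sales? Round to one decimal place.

-86.3%

Total contribution margin = 123,940 × R$189.95 = R$23,542,403.00.
Subtracting fixed costs: EBIT = R$23,542,403.00 − R$11,366,100 = R$12,176,303.00.
After interest of R$6,555,978.00, pre-tax earnings = R$5,620,325.00.
Degree of combined leverage = contribution ÷ (EBIT − I) = R$23,542,403.00 ÷ R$5,620,325.00 = 4.1888.
%ΔEPS = DCL × %ΔSales = 4.1888 × -20.6% = -86.3%.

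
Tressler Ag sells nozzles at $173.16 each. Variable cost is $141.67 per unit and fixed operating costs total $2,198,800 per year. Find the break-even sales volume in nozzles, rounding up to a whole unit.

Contribution margin per unit = $173.16 − $141.67 = $31.49.
Break-even volume = fixed costs ÷ CM per unit = $2,198,800 ÷ $31.49 = 69,825.34, so 69,826 nozzles.

69,826 nozzles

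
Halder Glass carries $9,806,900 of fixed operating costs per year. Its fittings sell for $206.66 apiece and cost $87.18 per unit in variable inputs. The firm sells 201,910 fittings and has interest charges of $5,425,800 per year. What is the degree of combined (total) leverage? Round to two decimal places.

2.71

At 201,910 units, contribution = 201,910 × $119.48 = $24,124,206.80.
EBIT = $24,124,206.80 − $9,806,900 = $14,317,306.80. Interest = $5,425,800.00.
DOL = $24,124,206.80 ÷ $14,317,306.80 = 1.6850; DFL = $14,317,306.80 ÷ $8,891,506.80 = 1.6102.
Combined leverage = 1.6850 × 1.6102 = 2.7132.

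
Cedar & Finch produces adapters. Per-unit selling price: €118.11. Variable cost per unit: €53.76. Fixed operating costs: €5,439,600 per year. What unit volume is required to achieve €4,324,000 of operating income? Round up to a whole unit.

151,727 adapters

Each unit contributes €118.11 − €53.76 = €64.35.
Need Q such that Q × €64.35 − €5,439,600 = €4,324,000, i.e. Q = €9,763,600 / €64.35 = 151,726.50 → 151,727.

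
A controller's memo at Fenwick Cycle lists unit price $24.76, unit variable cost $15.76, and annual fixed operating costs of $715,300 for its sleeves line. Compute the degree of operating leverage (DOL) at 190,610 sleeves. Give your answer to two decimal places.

Total contribution margin = 190,610 × $9.00 = $1,715,490.00.
EBIT = $1,715,490.00 − $715,300 = $1,000,190.00.
DOL = contribution ÷ EBIT = $1,715,490.00 ÷ $1,000,190.00 = 1.7152.

1.72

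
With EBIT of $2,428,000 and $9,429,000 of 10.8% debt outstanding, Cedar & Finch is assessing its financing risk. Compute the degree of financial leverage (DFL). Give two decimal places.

1.72

Annual interest charges come to $1,018,332.00.
Degree of financial leverage = EBIT / (EBIT − interest) = $2,428,000 / $1,409,668.00 = 1.7224.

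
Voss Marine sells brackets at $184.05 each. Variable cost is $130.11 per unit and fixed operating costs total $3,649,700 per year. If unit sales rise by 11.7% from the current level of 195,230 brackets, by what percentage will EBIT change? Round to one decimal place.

Total contribution margin = 195,230 × $53.94 = $10,530,706.20.
EBIT = $10,530,706.20 − $3,649,700 = $6,881,006.20.
So DOL = total CM / EBIT = $10,530,706.20 / $6,881,006.20 = 1.5304.
So EBIT moves 1.5304 × (+11.7%) = +17.9%.

+17.9%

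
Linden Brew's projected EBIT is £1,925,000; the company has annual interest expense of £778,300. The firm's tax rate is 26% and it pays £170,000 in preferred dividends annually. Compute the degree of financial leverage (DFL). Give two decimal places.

2.10

Interest = £778,300.00.
Preferred dividends grossed up pre-tax: £170,000 / (1 − 0.26) = £229,729.73.
DFL = EBIT ÷ [EBIT − I − D_p/(1−t)] = £1,925,000 ÷ [£1,925,000 − £778,300.00 − £229,729.73] = £1,925,000 ÷ £916,970.27 = 2.0993.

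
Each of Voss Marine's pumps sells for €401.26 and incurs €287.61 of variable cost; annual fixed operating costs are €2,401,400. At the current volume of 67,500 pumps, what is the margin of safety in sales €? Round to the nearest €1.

€18,606,513

Unit CM = price − variable cost = €401.26 − €287.61 = €113.65. Break-even units = €2,401,400 ÷ €113.65 = 21,129.78; break-even revenue = 21,129.78 × €401.26 = €8,478,537.30.
Actual sales revenue = 67,500 × €401.26 = €27,085,050.00.
Margin of safety = €27,085,050.00 − €8,478,537.30 = €18,606,513.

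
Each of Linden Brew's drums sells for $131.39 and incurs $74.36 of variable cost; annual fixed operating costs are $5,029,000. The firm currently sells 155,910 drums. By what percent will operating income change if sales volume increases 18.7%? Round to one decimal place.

At 155,910 units, contribution = 155,910 × $57.03 = $8,891,547.30.
Operating income = contribution − fixed costs = $8,891,547.30 − $5,029,000 = $3,862,547.30.
DOL = contribution ÷ EBIT = $8,891,547.30 ÷ $3,862,547.30 = 2.3020.
Operating income changes by 2.3020 × +18.7% = +43.0%.

+43.0%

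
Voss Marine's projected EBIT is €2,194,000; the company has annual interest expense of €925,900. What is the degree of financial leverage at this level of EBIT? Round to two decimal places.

1.73

Interest = €925,900.00.
DFL = EBIT ÷ (EBIT − I) = €2,194,000 ÷ (€2,194,000 − €925,900.00) = €2,194,000 ÷ €1,268,100.00 = 1.7301.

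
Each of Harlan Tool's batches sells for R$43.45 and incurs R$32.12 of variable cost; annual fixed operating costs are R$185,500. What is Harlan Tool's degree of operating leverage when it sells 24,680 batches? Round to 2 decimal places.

2.97

Contribution at this volume is 24,680 × R$11.33 = R$279,624.40.
Subtracting fixed costs: EBIT = R$279,624.40 − R$185,500 = R$94,124.40.
So DOL = total CM / EBIT = R$279,624.40 / R$94,124.40 = 2.9708.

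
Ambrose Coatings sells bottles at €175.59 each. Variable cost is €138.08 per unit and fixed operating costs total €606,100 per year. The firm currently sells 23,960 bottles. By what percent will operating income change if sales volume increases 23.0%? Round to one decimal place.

+70.6%

At 23,960 units, contribution = 23,960 × €37.51 = €898,739.60.
EBIT = €898,739.60 − €606,100 = €292,639.60.
DOL = contribution ÷ EBIT = €898,739.60 ÷ €292,639.60 = 3.0711.
%ΔEBIT = DOL × %ΔSales = 3.0711 × +23.0% = +70.6%.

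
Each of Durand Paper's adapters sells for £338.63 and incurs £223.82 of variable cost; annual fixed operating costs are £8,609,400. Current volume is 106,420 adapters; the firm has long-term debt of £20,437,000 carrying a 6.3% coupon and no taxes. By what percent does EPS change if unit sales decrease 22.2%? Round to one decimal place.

-116.9%

At 106,420 units, contribution = 106,420 × £114.81 = £12,218,080.20.
Subtracting fixed costs: EBIT = £12,218,080.20 − £8,609,400 = £3,608,680.20.
Interest = £1,287,531.00, so EBIT − I = £2,321,149.20.
Degree of combined leverage = contribution ÷ (EBIT − I) = £12,218,080.20 ÷ £2,321,149.20 = 5.2638.
EPS therefore changes by 5.2638 × (-22.2%) = -116.9%.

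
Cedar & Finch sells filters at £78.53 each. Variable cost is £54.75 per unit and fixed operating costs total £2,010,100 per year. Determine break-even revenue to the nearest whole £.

Contribution margin per unit = £78.53 − £54.75 = £23.78, a CM ratio of £23.78 ÷ £78.53 = 0.3028.
Break-even sales = FC ÷ CM ratio = £2,010,100 × £78.53 / £23.78 = £6,638,064.

£6,638,064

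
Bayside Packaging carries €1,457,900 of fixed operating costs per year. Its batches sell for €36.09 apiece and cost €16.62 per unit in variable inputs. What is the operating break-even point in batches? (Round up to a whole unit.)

74,880 batches

Contribution margin per unit = €36.09 − €16.62 = €19.47.
Break-even Q = €1,457,900 / €19.47 = 74,879.30 → 74,880 batches.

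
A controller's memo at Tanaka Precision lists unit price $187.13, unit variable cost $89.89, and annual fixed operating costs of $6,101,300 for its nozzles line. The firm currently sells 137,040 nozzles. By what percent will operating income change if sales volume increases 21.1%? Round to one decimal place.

+38.9%

At 137,040 units, contribution = 137,040 × $97.24 = $13,325,769.60.
Subtracting fixed costs: EBIT = $13,325,769.60 − $6,101,300 = $7,224,469.60.
Degree of operating leverage = $13,325,769.60 / $7,224,469.60 = 1.8445.
Operating income changes by 1.8445 × +21.1% = +38.9%.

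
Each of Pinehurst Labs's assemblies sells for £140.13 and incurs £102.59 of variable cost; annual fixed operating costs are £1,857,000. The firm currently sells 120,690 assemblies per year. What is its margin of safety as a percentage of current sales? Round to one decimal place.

59.0%

Contribution margin per unit = £140.13 − £102.59 = £37.54. Break-even units = £1,857,000 ÷ £37.54 = 49,467.23; break-even revenue = 49,467.23 × £140.13 = £6,931,843.63.
Current sales = 120,690 × £140.13 = £16,912,289.70.
Margin of safety = (£16,912,289.70 − £6,931,843.63) ÷ £16,912,289.70 = 59.0%.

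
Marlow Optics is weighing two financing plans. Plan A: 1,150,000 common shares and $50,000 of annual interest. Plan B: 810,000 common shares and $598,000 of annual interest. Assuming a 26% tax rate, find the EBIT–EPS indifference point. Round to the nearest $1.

Set EPS_A = EPS_B: (EBIT − $50,000)(1 − 0.26) ÷ 1,150,000 = (EBIT − $598,000)(1 − 0.26) ÷ 810,000.
The (1 − t) factor cancels: (EBIT − 50,000) × 810,000 = (EBIT − 598,000) × 1,150,000.
EBIT × (1,150,000 − 810,000) = 598,000 × 1,150,000 − 50,000 × 810,000 = 647,200,000,000, so EBIT = 647,200,000,000 ÷ 340,000 = 1,903,529.41.

$1,903,529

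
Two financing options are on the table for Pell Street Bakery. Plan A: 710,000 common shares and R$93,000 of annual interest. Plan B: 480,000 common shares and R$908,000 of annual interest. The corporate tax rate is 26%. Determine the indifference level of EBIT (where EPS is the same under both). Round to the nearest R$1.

R$2,608,870

Set EPS_A = EPS_B: (EBIT − R$93,000)(1 − 0.26) ÷ 710,000 = (EBIT − R$908,000)(1 − 0.26) ÷ 480,000.
Cancelling (1 − t) and cross-multiplying: 480,000·(EBIT − 93,000) = 710,000·(EBIT − 908,000).
EBIT × (710,000 − 480,000) = 908,000 × 710,000 − 93,000 × 480,000 = 600,040,000,000, so EBIT = 600,040,000,000 ÷ 230,000 = 2,608,869.57.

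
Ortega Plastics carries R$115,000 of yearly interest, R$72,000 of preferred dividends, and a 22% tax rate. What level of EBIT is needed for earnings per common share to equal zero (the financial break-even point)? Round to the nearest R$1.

Grossing the preferred dividend up to pre-tax terms: R$72,000 / (1 − 0.22) = R$92,307.69.
EPS = 0 when EBIT covers interest plus the pre-tax preferred burden: R$115,000 + R$92,307.69 = R$207,307.69.

R$207,308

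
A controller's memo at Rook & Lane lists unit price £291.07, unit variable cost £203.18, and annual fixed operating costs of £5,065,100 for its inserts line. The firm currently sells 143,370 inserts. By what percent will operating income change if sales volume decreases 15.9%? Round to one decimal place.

-26.6%

Total contribution margin = 143,370 × £87.89 = £12,600,789.30.
Subtracting fixed costs: EBIT = £12,600,789.30 − £5,065,100 = £7,535,689.30.
DOL = contribution ÷ EBIT = £12,600,789.30 ÷ £7,535,689.30 = 1.6721.
So EBIT moves 1.6721 × (-15.9%) = -26.6%.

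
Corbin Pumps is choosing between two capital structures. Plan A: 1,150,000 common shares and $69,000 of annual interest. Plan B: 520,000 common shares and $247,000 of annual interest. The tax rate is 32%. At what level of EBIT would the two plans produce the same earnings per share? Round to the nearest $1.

$393,921

Set EPS_A = EPS_B: (EBIT − $69,000)(1 − 0.32) ÷ 1,150,000 = (EBIT − $247,000)(1 − 0.32) ÷ 520,000.
Cancelling (1 − t) and cross-multiplying: 520,000·(EBIT − 69,000) = 1,150,000·(EBIT − 247,000).
Solving, EBIT = (247,000·1,150,000 − 69,000·520,000) / (1,150,000 − 520,000) = 248,170,000,000 / 630,000 = 393,920.63.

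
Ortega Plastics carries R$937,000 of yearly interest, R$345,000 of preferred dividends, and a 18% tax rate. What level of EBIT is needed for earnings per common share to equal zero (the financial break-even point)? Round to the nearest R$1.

R$1,357,732

Grossing the preferred dividend up to pre-tax terms: R$345,000 / (1 − 0.18) = R$420,731.71.
Financial break-even EBIT = interest + D_p ÷ (1 − t) = R$937,000 + R$420,731.71 = R$1,357,731.71.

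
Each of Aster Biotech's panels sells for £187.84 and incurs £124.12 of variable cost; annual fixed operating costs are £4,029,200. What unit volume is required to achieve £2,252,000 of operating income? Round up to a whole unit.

98,576 panels

Each unit contributes £187.84 − £124.12 = £63.72.
Need Q such that Q × £63.72 − £4,029,200 = £2,252,000, i.e. Q = £6,281,200 / £63.72 = 98,575.02 → 98,576.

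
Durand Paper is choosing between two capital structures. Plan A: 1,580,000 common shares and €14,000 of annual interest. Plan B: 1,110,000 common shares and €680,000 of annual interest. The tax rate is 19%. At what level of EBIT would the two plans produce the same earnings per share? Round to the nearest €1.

€2,252,894

At indifference, (EBIT − 14,000)(1 − t)/1,580,000 = (EBIT − 680,000)(1 − t)/1,110,000.
Cancelling (1 − t) and cross-multiplying: 1,110,000·(EBIT − 14,000) = 1,580,000·(EBIT − 680,000).
Solving, EBIT = (680,000·1,580,000 − 14,000·1,110,000) / (1,580,000 − 1,110,000) = 1,058,860,000,000 / 470,000 = 2,252,893.62.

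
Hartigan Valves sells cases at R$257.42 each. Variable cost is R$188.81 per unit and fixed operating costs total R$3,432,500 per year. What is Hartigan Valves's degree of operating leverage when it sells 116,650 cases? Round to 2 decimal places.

At 116,650 units, contribution = 116,650 × R$68.61 = R$8,003,356.50.
Subtracting fixed costs: EBIT = R$8,003,356.50 − R$3,432,500 = R$4,570,856.50.
DOL = contribution ÷ EBIT = R$8,003,356.50 ÷ R$4,570,856.50 = 1.7510.

1.75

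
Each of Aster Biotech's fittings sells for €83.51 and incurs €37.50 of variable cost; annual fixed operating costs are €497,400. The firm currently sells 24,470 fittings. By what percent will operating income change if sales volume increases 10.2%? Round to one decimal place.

+18.3%

Total contribution margin = 24,470 × €46.01 = €1,125,864.70.
EBIT = €1,125,864.70 − €497,400 = €628,464.70.
So DOL = total CM / EBIT = €1,125,864.70 / €628,464.70 = 1.7915.
So EBIT moves 1.7915 × (+10.2%) = +18.3%.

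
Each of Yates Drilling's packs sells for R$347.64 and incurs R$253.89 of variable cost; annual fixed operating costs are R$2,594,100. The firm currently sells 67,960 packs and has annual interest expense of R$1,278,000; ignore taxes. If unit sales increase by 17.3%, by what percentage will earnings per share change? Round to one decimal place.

At 67,960 units, contribution = 67,960 × R$93.75 = R$6,371,250.00.
EBIT = R$6,371,250.00 − R$2,594,100 = R$3,777,150.00.
After interest of R$1,278,000.00, pre-tax earnings = R$2,499,150.00.
Degree of combined leverage = contribution ÷ (EBIT − I) = R$6,371,250.00 ÷ R$2,499,150.00 = 2.5494.
EPS therefore changes by 2.5494 × (+17.3%) = +44.1%.

+44.1%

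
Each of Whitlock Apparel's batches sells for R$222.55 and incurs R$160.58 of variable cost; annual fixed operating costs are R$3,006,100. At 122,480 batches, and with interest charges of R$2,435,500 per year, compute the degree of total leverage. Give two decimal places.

3.53

At 122,480 units, contribution = 122,480 × R$61.97 = R$7,590,085.60.
Operating income = contribution − fixed costs = R$7,590,085.60 − R$3,006,100 = R$4,583,985.60. Interest = R$2,435,500.00.
DOL = R$7,590,085.60 ÷ R$4,583,985.60 = 1.6558; DFL = R$4,583,985.60 ÷ R$2,148,485.60 = 2.1336.
DCL = DOL × DFL = 1.6558 × 2.1336 = 3.5328.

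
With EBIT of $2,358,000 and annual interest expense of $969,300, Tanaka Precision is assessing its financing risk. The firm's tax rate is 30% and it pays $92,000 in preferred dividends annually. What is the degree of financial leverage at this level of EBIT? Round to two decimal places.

Interest = $969,300.00.
Pre-tax preferred-dividend burden = $92,000 ÷ (1 − 0.30) = $131,428.57.
DFL = EBIT ÷ [EBIT − I − D_p/(1−t)] = $2,358,000 ÷ [$2,358,000 − $969,300.00 − $131,428.57] = $2,358,000 ÷ $1,257,271.43 = 1.8755.

1.88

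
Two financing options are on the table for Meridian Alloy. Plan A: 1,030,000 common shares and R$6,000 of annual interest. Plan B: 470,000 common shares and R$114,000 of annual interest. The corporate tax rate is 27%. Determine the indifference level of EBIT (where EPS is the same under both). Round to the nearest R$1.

R$204,643

Set EPS_A = EPS_B: (EBIT − R$6,000)(1 − 0.27) ÷ 1,030,000 = (EBIT − R$114,000)(1 − 0.27) ÷ 470,000.
Cancelling (1 − t) and cross-multiplying: 470,000·(EBIT − 6,000) = 1,030,000·(EBIT − 114,000).
EBIT × (1,030,000 − 470,000) = 114,000 × 1,030,000 − 6,000 × 470,000 = 114,600,000,000, so EBIT = 114,600,000,000 ÷ 560,000 = 204,642.86.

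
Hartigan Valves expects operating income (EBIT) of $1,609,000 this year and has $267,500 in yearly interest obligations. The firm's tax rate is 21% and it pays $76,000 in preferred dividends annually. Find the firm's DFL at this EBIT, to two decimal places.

1.29

Annual interest charges come to $267,500.00.
Preferred dividends grossed up pre-tax: $76,000 / (1 − 0.21) = $96,202.53.
DFL = EBIT ÷ [EBIT − I − D_p/(1−t)] = $1,609,000 ÷ [$1,609,000 − $267,500.00 − $96,202.53] = $1,609,000 ÷ $1,245,297.47 = 1.2921.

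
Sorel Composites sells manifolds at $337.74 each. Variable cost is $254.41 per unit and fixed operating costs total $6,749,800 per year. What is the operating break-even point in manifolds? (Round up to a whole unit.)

81,001 manifolds

Contribution margin per unit = $337.74 − $254.41 = $83.33.
Units to break even: $6,749,800 ÷ $83.33 = 81,000.84, rounded up to 81,001.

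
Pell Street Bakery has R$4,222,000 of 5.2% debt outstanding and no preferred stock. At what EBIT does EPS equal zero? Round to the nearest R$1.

Annual interest = 5.2% × R$4,222,000 = R$219,544.00.
With no preferred dividends, EPS = 0 when EBIT exactly covers interest, so the financial break-even EBIT is R$219,544.00.

R$219,544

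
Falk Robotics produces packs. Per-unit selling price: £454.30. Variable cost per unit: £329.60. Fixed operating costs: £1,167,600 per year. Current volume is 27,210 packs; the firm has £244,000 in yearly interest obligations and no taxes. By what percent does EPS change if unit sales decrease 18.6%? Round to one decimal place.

Total contribution margin = 27,210 × £124.70 = £3,393,087.00.
Operating income = contribution − fixed costs = £3,393,087.00 − £1,167,600 = £2,225,487.00.
Interest = £244,000.00, so EBIT − I = £1,981,487.00.
Degree of combined leverage = contribution ÷ (EBIT − I) = £3,393,087.00 ÷ £1,981,487.00 = 1.7124.
EPS therefore changes by 1.7124 × (-18.6%) = -31.9%.

-31.9%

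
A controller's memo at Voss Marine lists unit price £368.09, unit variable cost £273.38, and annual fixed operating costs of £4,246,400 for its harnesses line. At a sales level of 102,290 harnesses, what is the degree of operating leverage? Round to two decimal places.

At 102,290 units, contribution = 102,290 × £94.71 = £9,687,885.90.
Subtracting fixed costs: EBIT = £9,687,885.90 − £4,246,400 = £5,441,485.90.
Degree of operating leverage = £9,687,885.90 / £5,441,485.90 = 1.7804.

1.78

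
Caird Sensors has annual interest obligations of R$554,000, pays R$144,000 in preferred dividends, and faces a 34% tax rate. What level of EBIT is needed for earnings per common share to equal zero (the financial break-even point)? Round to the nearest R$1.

Preferred dividends are paid after tax, so their pre-tax equivalent is R$144,000 ÷ (1 − 0.34) = R$218,181.82.
EPS = 0 when EBIT covers interest plus the pre-tax preferred burden: R$554,000 + R$218,181.82 = R$772,181.82.

R$772,182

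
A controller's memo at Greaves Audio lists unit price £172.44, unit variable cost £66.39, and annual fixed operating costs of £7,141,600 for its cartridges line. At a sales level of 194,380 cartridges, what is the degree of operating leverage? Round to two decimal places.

1.53

Total contribution margin = 194,380 × £106.05 = £20,613,999.00.
EBIT = £20,613,999.00 − £7,141,600 = £13,472,399.00.
So DOL = total CM / EBIT = £20,613,999.00 / £13,472,399.00 = 1.5301.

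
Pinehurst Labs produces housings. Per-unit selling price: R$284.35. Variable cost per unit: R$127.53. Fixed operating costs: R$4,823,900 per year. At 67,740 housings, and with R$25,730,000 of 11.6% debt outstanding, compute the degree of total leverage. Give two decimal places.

Contribution at this volume is 67,740 × R$156.82 = R$10,622,986.80.
EBIT = R$10,622,986.80 − R$4,823,900 = R$5,799,086.80. Interest = R$2,984,680.00.
DOL = R$10,622,986.80 ÷ R$5,799,086.80 = 1.8318; DFL = R$5,799,086.80 ÷ R$2,814,406.80 = 2.0605.
Combined leverage = 1.8318 × 2.0605 = 3.7744.

3.77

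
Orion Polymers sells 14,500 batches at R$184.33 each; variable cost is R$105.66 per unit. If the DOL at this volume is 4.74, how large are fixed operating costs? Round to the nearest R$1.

R$900,058

At 14,500 units, contribution = 14,500 × R$78.67 = R$1,140,715.00.
DOL = contribution / EBIT, so EBIT = R$1,140,715.00 / 4.74 = R$240,657.17.
Fixed costs = CM − EBIT = R$1,140,715.00 − R$240,657.17 = R$900,058.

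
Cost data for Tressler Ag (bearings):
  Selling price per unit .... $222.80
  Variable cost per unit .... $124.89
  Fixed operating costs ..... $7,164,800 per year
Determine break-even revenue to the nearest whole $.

$16,303,926

CM per unit = $222.80 − $124.89 = $97.91; CM ratio = $97.91 / $222.80 = 0.4395.
Break-even sales = FC ÷ CM ratio = $7,164,800 × $222.80 / $97.91 = $16,303,926.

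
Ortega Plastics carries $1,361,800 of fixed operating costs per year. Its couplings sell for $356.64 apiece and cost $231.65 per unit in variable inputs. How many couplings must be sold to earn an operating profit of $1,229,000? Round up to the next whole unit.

Unit CM = price − variable cost = $356.64 − $231.65 = $124.99.
Units = (FC + target) / CM = ($1,361,800 + $1,229,000) / $124.99 = 20,728.06, so 20,729 couplings.

20,729 couplings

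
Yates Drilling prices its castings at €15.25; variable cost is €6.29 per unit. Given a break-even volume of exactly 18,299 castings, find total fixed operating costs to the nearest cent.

Unit CM = price − variable cost = €15.25 − €6.29 = €8.96.
Since BE = FC / CM, FC = 18,299 × €8.96 = €163,959.04.

€163,959.04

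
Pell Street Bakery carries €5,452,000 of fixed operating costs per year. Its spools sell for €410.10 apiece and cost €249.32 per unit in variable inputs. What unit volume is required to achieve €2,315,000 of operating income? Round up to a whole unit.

48,309 spools

Contribution margin per unit = €410.10 − €249.32 = €160.78.
Need Q such that Q × €160.78 − €5,452,000 = €2,315,000, i.e. Q = €7,767,000 / €160.78 = 48,308.25 → 48,309.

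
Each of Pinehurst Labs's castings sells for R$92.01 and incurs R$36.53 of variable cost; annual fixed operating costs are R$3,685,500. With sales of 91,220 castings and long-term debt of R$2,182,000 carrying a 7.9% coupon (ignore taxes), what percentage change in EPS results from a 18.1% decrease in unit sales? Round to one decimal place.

-76.1%

Total contribution margin = 91,220 × R$55.48 = R$5,060,885.60.
Operating income = contribution − fixed costs = R$5,060,885.60 − R$3,685,500 = R$1,375,385.60.
Interest = R$172,378.00, so EBIT − I = R$1,203,007.60.
Degree of combined leverage = contribution ÷ (EBIT − I) = R$5,060,885.60 ÷ R$1,203,007.60 = 4.2069.
%ΔEPS = DCL × %ΔSales = 4.2069 × -18.1% = -76.1%.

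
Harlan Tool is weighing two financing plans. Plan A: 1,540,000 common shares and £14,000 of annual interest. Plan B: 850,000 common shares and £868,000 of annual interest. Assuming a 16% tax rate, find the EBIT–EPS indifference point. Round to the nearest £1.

Set EPS_A = EPS_B: (EBIT − £14,000)(1 − 0.16) ÷ 1,540,000 = (EBIT − £868,000)(1 − 0.16) ÷ 850,000.
Cancelling (1 − t) and cross-multiplying: 850,000·(EBIT − 14,000) = 1,540,000·(EBIT − 868,000).
Solving, EBIT = (868,000·1,540,000 − 14,000·850,000) / (1,540,000 − 850,000) = 1,324,820,000,000 / 690,000 = 1,920,028.99.

£1,920,029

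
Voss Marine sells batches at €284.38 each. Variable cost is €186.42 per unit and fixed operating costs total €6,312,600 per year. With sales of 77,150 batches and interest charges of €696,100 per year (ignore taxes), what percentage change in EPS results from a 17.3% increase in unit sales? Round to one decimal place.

+238.2%

Contribution at this volume is 77,150 × €97.96 = €7,557,614.00.
EBIT = €7,557,614.00 − €6,312,600 = €1,245,014.00.
After interest of €696,100.00, pre-tax earnings = €548,914.00.
DCL = total CM / (EBIT − I) = €7,557,614.00 / €548,914.00 = 13.7683.
%ΔEPS = DCL × %ΔSales = 13.7683 × +17.3% = +238.2%.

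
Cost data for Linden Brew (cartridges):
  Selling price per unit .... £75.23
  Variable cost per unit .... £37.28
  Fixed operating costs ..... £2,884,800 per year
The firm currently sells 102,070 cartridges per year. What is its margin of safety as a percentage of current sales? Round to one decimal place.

25.5%

Each unit contributes £75.23 − £37.28 = £37.95. Break-even units = £2,884,800 ÷ £37.95 = 76,015.81; break-even revenue = 76,015.81 × £75.23 = £5,718,669.41.
Current sales = 102,070 × £75.23 = £7,678,726.10.
Margin of safety = (£7,678,726.10 − £5,718,669.41) ÷ £7,678,726.10 = 25.5%.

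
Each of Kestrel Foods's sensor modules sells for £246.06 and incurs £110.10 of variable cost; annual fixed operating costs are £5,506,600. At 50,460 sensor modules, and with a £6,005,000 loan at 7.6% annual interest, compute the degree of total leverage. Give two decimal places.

Total contribution margin = 50,460 × £135.96 = £6,860,541.60.
Subtracting fixed costs: EBIT = £6,860,541.60 − £5,506,600 = £1,353,941.60. Interest = £456,380.00.
DOL = £6,860,541.60 ÷ £1,353,941.60 = 5.0671; DFL = £1,353,941.60 ÷ £897,561.60 = 1.5085.
DCL = DOL × DFL = 5.0671 × 1.5085 = 7.6437.

7.64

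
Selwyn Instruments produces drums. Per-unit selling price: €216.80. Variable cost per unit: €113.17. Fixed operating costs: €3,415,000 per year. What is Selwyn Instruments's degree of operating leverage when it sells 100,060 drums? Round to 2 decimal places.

Contribution at this volume is 100,060 × €103.63 = €10,369,217.80.
EBIT = €10,369,217.80 − €3,415,000 = €6,954,217.80.
DOL = contribution ÷ EBIT = €10,369,217.80 ÷ €6,954,217.80 = 1.4911.

1.49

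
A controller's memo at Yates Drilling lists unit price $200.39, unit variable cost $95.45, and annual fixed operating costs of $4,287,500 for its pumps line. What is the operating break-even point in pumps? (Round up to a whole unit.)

Each unit contributes $200.39 − $95.45 = $104.94.
Break-even Q = $4,287,500 / $104.94 = 40,856.68 → 40,857 pumps.

40,857 pumps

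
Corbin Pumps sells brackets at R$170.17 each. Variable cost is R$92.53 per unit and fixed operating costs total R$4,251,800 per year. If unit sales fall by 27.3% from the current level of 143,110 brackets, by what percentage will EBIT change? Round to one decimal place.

-44.2%

Total contribution margin = 143,110 × R$77.64 = R$11,111,060.40.
Operating income = contribution − fixed costs = R$11,111,060.40 − R$4,251,800 = R$6,859,260.40.
Degree of operating leverage = R$11,111,060.40 / R$6,859,260.40 = 1.6199.
Operating income changes by 1.6199 × -27.3% = -44.2%.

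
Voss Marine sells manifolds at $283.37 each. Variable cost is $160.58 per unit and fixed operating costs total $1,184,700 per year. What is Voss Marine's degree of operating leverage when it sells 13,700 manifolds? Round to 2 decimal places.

Total contribution margin = 13,700 × $122.79 = $1,682,223.00.
Operating income = contribution − fixed costs = $1,682,223.00 − $1,184,700 = $497,523.00.
Degree of operating leverage = $1,682,223.00 / $497,523.00 = 3.3812.

3.38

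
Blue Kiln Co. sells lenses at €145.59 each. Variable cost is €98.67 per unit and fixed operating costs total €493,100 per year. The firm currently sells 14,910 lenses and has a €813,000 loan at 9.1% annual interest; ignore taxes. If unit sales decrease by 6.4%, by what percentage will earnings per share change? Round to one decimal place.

-33.8%

Total contribution margin = 14,910 × €46.92 = €699,577.20.
Subtracting fixed costs: EBIT = €699,577.20 − €493,100 = €206,477.20.
After interest of €73,983.00, pre-tax earnings = €132,494.20.
DCL = total CM / (EBIT − I) = €699,577.20 / €132,494.20 = 5.2801.
EPS therefore changes by 5.2801 × (-6.4%) = -33.8%.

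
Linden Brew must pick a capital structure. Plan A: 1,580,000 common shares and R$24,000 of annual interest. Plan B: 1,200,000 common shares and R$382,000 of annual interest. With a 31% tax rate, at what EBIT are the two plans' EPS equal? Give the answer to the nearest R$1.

R$1,512,526

Set EPS_A = EPS_B: (EBIT − R$24,000)(1 − 0.31) ÷ 1,580,000 = (EBIT − R$382,000)(1 − 0.31) ÷ 1,200,000.
Cancelling (1 − t) and cross-multiplying: 1,200,000·(EBIT − 24,000) = 1,580,000·(EBIT − 382,000).
Solving, EBIT = (382,000·1,580,000 − 24,000·1,200,000) / (1,580,000 − 1,200,000) = 574,760,000,000 / 380,000 = 1,512,526.32.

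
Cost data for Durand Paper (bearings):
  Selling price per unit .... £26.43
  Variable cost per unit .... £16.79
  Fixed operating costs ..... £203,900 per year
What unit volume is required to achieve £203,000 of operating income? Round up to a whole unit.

Each unit contributes £26.43 − £16.79 = £9.64.
Need Q such that Q × £9.64 − £203,900 = £203,000, i.e. Q = £406,900 / £9.64 = 42,209.54 → 42,210.

42,210 bearings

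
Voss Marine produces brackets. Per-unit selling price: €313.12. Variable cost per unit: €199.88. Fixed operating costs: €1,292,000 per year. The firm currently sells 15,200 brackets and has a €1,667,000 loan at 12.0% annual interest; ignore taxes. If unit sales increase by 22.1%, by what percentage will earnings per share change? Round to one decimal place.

Contribution at this volume is 15,200 × €113.24 = €1,721,248.00.
EBIT = €1,721,248.00 − €1,292,000 = €429,248.00.
After interest of €200,040.00, pre-tax earnings = €229,208.00.
DCL = total CM / (EBIT − I) = €1,721,248.00 / €229,208.00 = 7.5095.
EPS therefore changes by 7.5095 × (+22.1%) = +166.0%.

+166.0%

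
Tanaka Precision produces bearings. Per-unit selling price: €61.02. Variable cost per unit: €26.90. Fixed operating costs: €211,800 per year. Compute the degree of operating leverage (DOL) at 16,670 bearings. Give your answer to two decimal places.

1.59

At 16,670 units, contribution = 16,670 × €34.12 = €568,780.40.
Subtracting fixed costs: EBIT = €568,780.40 − €211,800 = €356,980.40.
So DOL = total CM / EBIT = €568,780.40 / €356,980.40 = 1.5933.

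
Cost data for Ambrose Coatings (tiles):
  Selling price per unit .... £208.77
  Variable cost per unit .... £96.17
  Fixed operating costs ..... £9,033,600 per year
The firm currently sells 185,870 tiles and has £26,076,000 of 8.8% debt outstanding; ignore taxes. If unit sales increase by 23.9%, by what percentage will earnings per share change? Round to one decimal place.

Total contribution margin = 185,870 × £112.60 = £20,928,962.00.
EBIT = £20,928,962.00 − £9,033,600 = £11,895,362.00.
After interest of £2,294,688.00, pre-tax earnings = £9,600,674.00.
DCL = total CM / (EBIT − I) = £20,928,962.00 / £9,600,674.00 = 2.1799.
%ΔEPS = DCL × %ΔSales = 2.1799 × +23.9% = +52.1%.

+52.1%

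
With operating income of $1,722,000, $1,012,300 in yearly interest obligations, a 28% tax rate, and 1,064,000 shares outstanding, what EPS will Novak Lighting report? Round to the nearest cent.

$0.48

Interest = $1,012,300.00, so EBT = $1,722,000 − $1,012,300.00 = $709,700.00.
Net income = $709,700.00 × (1 − 0.28) = $510,984.00.
Per share: $510,984.00 / 1,064,000 shares = $0.48.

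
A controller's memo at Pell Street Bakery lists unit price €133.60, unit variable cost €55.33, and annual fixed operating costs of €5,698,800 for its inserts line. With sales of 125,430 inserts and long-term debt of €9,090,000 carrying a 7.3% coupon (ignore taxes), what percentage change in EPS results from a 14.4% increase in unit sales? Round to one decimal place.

+40.9%

Contribution at this volume is 125,430 × €78.27 = €9,817,406.10.
EBIT = €9,817,406.10 − €5,698,800 = €4,118,606.10.
Interest = €663,570.00, so EBIT − I = €3,455,036.10.
DCL = total CM / (EBIT − I) = €9,817,406.10 / €3,455,036.10 = 2.8415.
%ΔEPS = DCL × %ΔSales = 2.8415 × +14.4% = +40.9%.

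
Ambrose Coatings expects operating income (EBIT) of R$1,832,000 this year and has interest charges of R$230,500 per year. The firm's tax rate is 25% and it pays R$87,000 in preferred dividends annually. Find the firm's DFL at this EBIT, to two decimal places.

Annual interest charges come to R$230,500.00.
Preferred dividends grossed up pre-tax: R$87,000 / (1 − 0.25) = R$116,000.00.
DFL = EBIT ÷ [EBIT − I − D_p/(1−t)] = R$1,832,000 ÷ [R$1,832,000 − R$230,500.00 − R$116,000.00] = R$1,832,000 ÷ R$1,485,500.00 = 1.2333.

1.23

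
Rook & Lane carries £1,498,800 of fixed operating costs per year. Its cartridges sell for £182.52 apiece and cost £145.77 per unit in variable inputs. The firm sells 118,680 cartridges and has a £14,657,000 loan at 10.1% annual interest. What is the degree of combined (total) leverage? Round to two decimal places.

Total contribution margin = 118,680 × £36.75 = £4,361,490.00.
Operating income = contribution − fixed costs = £4,361,490.00 − £1,498,800 = £2,862,690.00. Interest = £1,480,357.00, so EBIT − I = £1,382,333.00.
Degree of total leverage = total CM / (EBIT − interest) = £4,361,490.00 / £1,382,333.00 = 3.1552.

3.16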